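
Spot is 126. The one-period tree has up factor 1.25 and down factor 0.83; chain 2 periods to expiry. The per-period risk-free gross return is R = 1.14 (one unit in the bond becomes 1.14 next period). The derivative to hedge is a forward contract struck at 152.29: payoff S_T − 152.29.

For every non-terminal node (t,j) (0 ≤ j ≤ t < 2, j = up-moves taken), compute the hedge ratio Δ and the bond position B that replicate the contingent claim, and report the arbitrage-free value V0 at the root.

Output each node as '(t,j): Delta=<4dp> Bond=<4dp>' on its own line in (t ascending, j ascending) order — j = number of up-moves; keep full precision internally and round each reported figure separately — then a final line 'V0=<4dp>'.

Risk-neutral probability p* = (R−d)/(u−d) = (1.14−0.83)/(1.25−0.83) = 0.7381.
Terminal payoffs: V(2,0)=-65.4886, V(2,1)=-21.5650, V(2,2)=44.5850
(1,0): S=104.5800. Δ = (V_up−V_dn)/(S_up−S_dn) = (-21.5650−-65.4886)/(130.7250−86.8014) = 1.0000. V = [p*·-21.5650 + (1−p*)·-65.4886]/1.14 = -29.0077. B = V − Δ·S = -133.5877.
(1,1): S=157.5000. Δ = (V_up−V_dn)/(S_up−S_dn) = (44.5850−-21.5650)/(196.8750−130.7250) = 1.0000. V = [p*·44.5850 + (1−p*)·-21.5650]/1.14 = 23.9123. B = V − Δ·S = -133.5877.
(0,0): S=126.0000. Δ = (V_up−V_dn)/(S_up−S_dn) = (23.9123−-29.0077)/(157.5000−104.5800) = 1.0000. V = [p*·23.9123 + (1−p*)·-29.0077]/1.14 = 8.8178. B = V − Δ·S = -117.1822.
Self-financing check: at every node Δ·S+B equals the discounted successor values.

(0,0): Delta=1.0000 Bond=-117.1822
(1,0): Delta=1.0000 Bond=-133.5877
(1,1): Delta=1.0000 Bond=-133.5877
V0=8.8178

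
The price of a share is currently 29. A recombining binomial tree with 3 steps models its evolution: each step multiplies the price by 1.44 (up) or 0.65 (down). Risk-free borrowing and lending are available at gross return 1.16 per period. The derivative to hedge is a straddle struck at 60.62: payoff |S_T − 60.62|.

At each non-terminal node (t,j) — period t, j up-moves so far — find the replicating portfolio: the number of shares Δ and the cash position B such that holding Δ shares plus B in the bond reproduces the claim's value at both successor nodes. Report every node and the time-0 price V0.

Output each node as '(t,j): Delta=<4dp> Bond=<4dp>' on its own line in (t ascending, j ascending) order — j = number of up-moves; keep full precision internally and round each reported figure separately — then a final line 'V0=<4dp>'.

Since d<R<u, set p* = (R−d)/(u−d) = 0.6456; price each node as the discounted p*-expectation of its children.
Terminal values V(3,·): V(3,0)=52.6559, V(3,1)=42.9764, V(3,2)=21.5326, V(3,3)=25.9735
Node (2,0) S=12.2525: V=(p*·42.9764+(1−p*)·52.6559)/1.16=40.0061; Δ=(42.9764−52.6559)/(17.6436−7.9641)=-1.0000; B=V−Δ·S=52.2586
Node (2,1) S=27.1440: V=(p*·21.5326+(1−p*)·42.9764)/1.16=25.1146; Δ=(21.5326−42.9764)/(39.0874−17.6436)=-1.0000; B=V−Δ·S=52.2586
Node (2,2) S=60.1344: V=(p*·25.9735+(1−p*)·21.5326)/1.16=21.0341; Δ=(25.9735−21.5326)/(86.5935−39.0874)=0.0935; B=V−Δ·S=15.4127
Node (1,0) S=18.8500: V=(p*·25.1146+(1−p*)·40.0061)/1.16=26.2005; Δ=(25.1146−40.0061)/(27.1440−12.2525)=-1.0000; B=V−Δ·S=45.0505
Node (1,1) S=41.7600: V=(p*·21.0341+(1−p*)·25.1146)/1.16=19.3796; Δ=(21.0341−25.1146)/(60.1344−27.1440)=-0.1237; B=V−Δ·S=24.5448
Node (0,0) S=29.0000: V=(p*·19.3796+(1−p*)·26.2005)/1.16=18.7907; Δ=(19.3796−26.2005)/(41.7600−18.8500)=-0.2977; B=V−Δ·S=27.4247
Each (Δ,B) replicates both successor values, so the strategy is self-financing and V0 is arbitrage-free.

(0,0): Delta=-0.2977 Bond=27.4247
(1,0): Delta=-1.0000 Bond=45.0505
(1,1): Delta=-0.1237 Bond=24.5448
(2,0): Delta=-1.0000 Bond=52.2586
(2,1): Delta=-1.0000 Bond=52.2586
(2,2): Delta=0.0935 Bond=15.4127
V0=18.7907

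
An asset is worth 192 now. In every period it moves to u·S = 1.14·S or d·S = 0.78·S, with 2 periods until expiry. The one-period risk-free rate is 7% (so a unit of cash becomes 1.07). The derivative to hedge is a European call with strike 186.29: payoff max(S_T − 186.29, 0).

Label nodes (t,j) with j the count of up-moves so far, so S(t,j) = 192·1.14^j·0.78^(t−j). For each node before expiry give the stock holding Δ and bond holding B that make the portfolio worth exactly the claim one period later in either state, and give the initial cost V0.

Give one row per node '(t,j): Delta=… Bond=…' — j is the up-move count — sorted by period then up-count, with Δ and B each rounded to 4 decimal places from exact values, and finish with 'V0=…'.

(0,0): Delta=0.6887 Bond=-96.3974
(1,0): Delta=0.0000 Bond=0.0000
(1,1): Delta=0.8025 Bond=-128.0423
V0=35.8400

Risk-neutral probability p* = (R−d)/(u−d) = (1.07−0.78)/(1.14−0.78) = 0.8056.
Terminal values V(2,·): V(2,0)=0.0000, V(2,1)=0.0000, V(2,2)=63.2332
Node (1,0) S=149.7600: V=(p*·0.0000+(1−p*)·0.0000)/1.07=0.0000; Δ=(0.0000−0.0000)/(170.7264−116.8128)=0.0000; B=V−Δ·S=0.0000
Node (1,1) S=218.8800: V=(p*·63.2332+(1−p*)·0.0000)/1.07=47.6055; Δ=(63.2332−0.0000)/(249.5232−170.7264)=0.8025; B=V−Δ·S=-128.0423
Node (0,0) S=192.0000: V=(p*·47.6055+(1−p*)·0.0000)/1.07=35.8400; Δ=(47.6055−0.0000)/(218.8800−149.7600)=0.6887; B=V−Δ·S=-96.3974
Check: Δ(0,0)·S0 + B(0,0) = 35.8400 = V0.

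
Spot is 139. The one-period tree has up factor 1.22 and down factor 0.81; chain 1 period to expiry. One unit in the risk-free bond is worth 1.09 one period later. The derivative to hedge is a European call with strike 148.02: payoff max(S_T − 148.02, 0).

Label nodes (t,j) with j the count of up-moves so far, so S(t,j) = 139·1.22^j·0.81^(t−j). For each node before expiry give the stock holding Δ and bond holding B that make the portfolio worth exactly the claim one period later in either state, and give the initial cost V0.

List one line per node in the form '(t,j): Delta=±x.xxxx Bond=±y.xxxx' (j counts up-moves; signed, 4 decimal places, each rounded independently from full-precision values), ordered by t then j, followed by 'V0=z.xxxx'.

(0,0): Delta=0.3783 Bond=-39.0772
V0=13.5082

The replicating-portfolio and risk-neutral prices coincide; use p* = (1.09−0.81)/(1.22−0.81) = 0.6829 for the latter.
At expiry t=1: V(1,0)=0.0000, V(1,1)=21.5600
Node (0,0) S=139.0000: V=(p*·21.5600+(1−p*)·0.0000)/1.09=13.5082; Δ=(21.5600−0.0000)/(169.5800−112.5900)=0.3783; B=V−Δ·S=-39.0772
Root portfolio cost Δ·139+B reproduces V0=13.5082.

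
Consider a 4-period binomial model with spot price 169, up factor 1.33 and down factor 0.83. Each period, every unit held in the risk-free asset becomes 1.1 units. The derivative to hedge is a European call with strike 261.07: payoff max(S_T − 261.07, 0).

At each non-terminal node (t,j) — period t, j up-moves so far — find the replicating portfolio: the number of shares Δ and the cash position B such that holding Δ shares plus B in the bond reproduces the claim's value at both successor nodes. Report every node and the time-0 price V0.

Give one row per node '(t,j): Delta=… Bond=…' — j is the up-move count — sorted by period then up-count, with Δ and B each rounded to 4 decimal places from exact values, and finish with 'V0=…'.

(0,0): Delta=0.5250 Bond=-59.5295
(1,0): Delta=0.2369 Bond=-25.0700
(1,1): Delta=0.6781 Bond=-99.9079
(2,0): Delta=0.0000 Bond=0.0000
(2,1): Delta=0.3628 Bond=-51.0684
(2,2): Delta=0.8458 Bond=-160.0133
(3,0): Delta=0.0000 Bond=0.0000
(3,1): Delta=0.0000 Bond=0.0000
(3,2): Delta=0.5556 Bond=-104.0283
(3,3): Delta=1.0000 Bond=-237.3364
V0=29.1907

The replicating-portfolio and risk-neutral prices coincide; use p* = (1.1−0.83)/(1.33−0.83) = 0.5400 for the latter.
Terminal payoffs: V(4,0)=0.0000, V(4,1)=0.0000, V(4,2)=0.0000, V(4,3)=68.9344, V(4,4)=267.7322
  t=3,j=0: stock 96.6320 → up 128.5206 (V=0.0000), down 80.2046 (V=0.0000). Price 0.0000; hedge Δ=0.0000, bond B=0.0000.
  t=3,j=1: stock 154.8441 → up 205.9426 (V=0.0000), down 128.5206 (V=0.0000). Price 0.0000; hedge Δ=0.0000, bond B=0.0000.
  t=3,j=2: stock 248.1236 → up 330.0044 (V=68.9344), down 205.9426 (V=0.0000). Price 33.8405; hedge Δ=0.5556, bond B=-104.0283.
  t=3,j=3: stock 397.5957 → up 528.8022 (V=267.7322), down 330.0044 (V=68.9344). Price 160.2593; hedge Δ=1.0000, bond B=-237.3364.
  t=2,j=0: stock 116.4241 → up 154.8441 (V=0.0000), down 96.6320 (V=0.0000). Price 0.0000; hedge Δ=0.0000, bond B=0.0000.
  t=2,j=1: stock 186.5591 → up 248.1236 (V=33.8405), down 154.8441 (V=0.0000). Price 16.6126; hedge Δ=0.3628, bond B=-51.0684.
  t=2,j=2: stock 298.9441 → up 397.5957 (V=160.2593), down 248.1236 (V=33.8405). Price 92.8242; hedge Δ=0.8458, bond B=-160.0133.
  t=1,j=0: stock 140.2700 → up 186.5591 (V=16.6126), down 116.4241 (V=0.0000). Price 8.1553; hedge Δ=0.2369, bond B=-25.0700.
  t=1,j=1: stock 224.7700 → up 298.9441 (V=92.8242), down 186.5591 (V=16.6126). Price 52.5154; hedge Δ=0.6781, bond B=-99.9079.
  t=0,j=0: stock 169.0000 → up 224.7700 (V=52.5154), down 140.2700 (V=8.1553). Price 29.1907; hedge Δ=0.5250, bond B=-59.5295.
Each (Δ,B) replicates both successor values, so the strategy is self-financing and V0 is arbitrage-free.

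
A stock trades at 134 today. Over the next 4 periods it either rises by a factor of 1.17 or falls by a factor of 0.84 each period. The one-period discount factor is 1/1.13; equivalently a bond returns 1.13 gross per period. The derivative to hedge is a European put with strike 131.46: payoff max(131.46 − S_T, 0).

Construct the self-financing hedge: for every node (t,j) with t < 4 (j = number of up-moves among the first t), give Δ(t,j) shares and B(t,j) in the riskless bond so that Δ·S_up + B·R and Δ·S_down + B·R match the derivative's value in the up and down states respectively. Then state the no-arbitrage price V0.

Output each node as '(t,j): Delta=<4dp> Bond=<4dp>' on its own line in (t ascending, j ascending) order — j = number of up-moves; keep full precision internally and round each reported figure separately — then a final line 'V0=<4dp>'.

Under the risk-neutral measure, an up-move has probability p* = (R−d)/(u−d) = 0.8788 and values discount at R = 1.13.
At expiry t=4: V(4,0)=64.7452, V(4,1)=38.5359, V(4,2)=2.0300, V(4,3)=0.0000, V(4,4)=0.0000
(3,0): S=79.4223. Δ = (V_up−V_dn)/(S_up−S_dn) = (38.5359−64.7452)/(92.9241−66.7148) = -1.0000. V = [p*·38.5359 + (1−p*)·64.7452]/1.13 = 36.9139. B = V − Δ·S = 116.3363.
(3,1): S=110.6240. Δ = (V_up−V_dn)/(S_up−S_dn) = (2.0300−38.5359)/(129.4300−92.9241) = -1.0000. V = [p*·2.0300 + (1−p*)·38.5359]/1.13 = 5.7123. B = V − Δ·S = 116.3363.
(3,2): S=154.0834. Δ = (V_up−V_dn)/(S_up−S_dn) = (0.0000−2.0300)/(180.2776−129.4300) = -0.0399. V = [p*·0.0000 + (1−p*)·2.0300]/1.13 = 0.2177. B = V − Δ·S = 6.3691.
(3,3): S=214.6161. Δ = (V_up−V_dn)/(S_up−S_dn) = (0.0000−0.0000)/(251.1009−180.2776) = 0.0000. V = [p*·0.0000 + (1−p*)·0.0000]/1.13 = 0.0000. B = V − Δ·S = 0.0000.
(2,0): S=94.5504. Δ = (V_up−V_dn)/(S_up−S_dn) = (5.7123−36.9139)/(110.6240−79.4223) = -1.0000. V = [p*·5.7123 + (1−p*)·36.9139]/1.13 = 8.4021. B = V − Δ·S = 102.9525.
(2,1): S=131.6952. Δ = (V_up−V_dn)/(S_up−S_dn) = (0.2177−5.7123)/(154.0834−110.6240) = -0.1264. V = [p*·0.2177 + (1−p*)·5.7123]/1.13 = 0.7821. B = V − Δ·S = 17.4323.
(2,2): S=183.4326. Δ = (V_up−V_dn)/(S_up−S_dn) = (0.0000−0.2177)/(214.6161−154.0834) = -0.0036. V = [p*·0.0000 + (1−p*)·0.2177]/1.13 = 0.0234. B = V − Δ·S = 0.6832.
(1,0): S=112.5600. Δ = (V_up−V_dn)/(S_up−S_dn) = (0.7821−8.4021)/(131.6952−94.5504) = -0.2051. V = [p*·0.7821 + (1−p*)·8.4021]/1.13 = 1.5095. B = V − Δ·S = 24.6003.
(1,1): S=156.7800. Δ = (V_up−V_dn)/(S_up−S_dn) = (0.0234−0.7821)/(183.4326−131.6952) = -0.0147. V = [p*·0.0234 + (1−p*)·0.7821]/1.13 = 0.1021. B = V − Δ·S = 2.4012.
(0,0): S=134.0000. Δ = (V_up−V_dn)/(S_up−S_dn) = (0.1021−1.5095)/(156.7800−112.5600) = -0.0318. V = [p*·0.1021 + (1−p*)·1.5095]/1.13 = 0.2413. B = V − Δ·S = 4.5062.
Self-financing check: at every node Δ·S+B equals the discounted successor values.

(0,0): Delta=-0.0318 Bond=4.5062
(1,0): Delta=-0.2051 Bond=24.6003
(1,1): Delta=-0.0147 Bond=2.4012
(2,0): Delta=-1.0000 Bond=102.9525
(2,1): Delta=-0.1264 Bond=17.4323
(2,2): Delta=-0.0036 Bond=0.6832
(3,0): Delta=-1.0000 Bond=116.3363
(3,1): Delta=-1.0000 Bond=116.3363
(3,2): Delta=-0.0399 Bond=6.3691
(3,3): Delta=0.0000 Bond=0.0000
V0=0.2413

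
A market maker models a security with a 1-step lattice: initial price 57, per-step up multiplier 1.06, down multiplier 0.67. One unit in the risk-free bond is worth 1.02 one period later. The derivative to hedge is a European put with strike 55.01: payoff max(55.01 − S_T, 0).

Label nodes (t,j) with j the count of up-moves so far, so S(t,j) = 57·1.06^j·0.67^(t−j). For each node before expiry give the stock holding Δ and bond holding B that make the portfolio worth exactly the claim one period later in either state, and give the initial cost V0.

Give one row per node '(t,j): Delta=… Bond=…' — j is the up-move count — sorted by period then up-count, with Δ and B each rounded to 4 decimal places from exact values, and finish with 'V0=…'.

Under the risk-neutral measure, an up-move has probability p* = (R−d)/(u−d) = 0.8974 and values discount at R = 1.02.
Terminal payoffs: V(1,0)=16.8200, V(1,1)=0.0000
(0,0): S=57.0000. Δ = (V_up−V_dn)/(S_up−S_dn) = (0.0000−16.8200)/(60.4200−38.1900) = -0.7566. V = [p*·0.0000 + (1−p*)·16.8200]/1.02 = 1.6913. B = V − Δ·S = 44.8195.
Each (Δ,B) replicates both successor values, so the strategy is self-financing and V0 is arbitrage-free.

(0,0): Delta=-0.7566 Bond=44.8195
V0=1.6913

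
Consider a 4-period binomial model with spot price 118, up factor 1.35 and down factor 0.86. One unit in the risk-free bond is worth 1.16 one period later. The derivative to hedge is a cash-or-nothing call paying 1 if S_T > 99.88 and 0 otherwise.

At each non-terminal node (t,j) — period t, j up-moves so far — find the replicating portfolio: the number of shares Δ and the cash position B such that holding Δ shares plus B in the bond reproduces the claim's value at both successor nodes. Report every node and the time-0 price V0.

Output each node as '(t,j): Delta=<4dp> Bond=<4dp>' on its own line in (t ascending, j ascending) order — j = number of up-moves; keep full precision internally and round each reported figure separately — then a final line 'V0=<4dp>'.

Risk-neutral probability p* = (R−d)/(u−d) = (1.16−0.86)/(1.35−0.86) = 0.6122.
Payoff layer (t=4): V(4,0)=0.0000, V(4,1)=1.0000, V(4,2)=1.0000, V(4,3)=1.0000, V(4,4)=1.0000
(3,0): S=75.0546. Δ = (V_up−V_dn)/(S_up−S_dn) = (1.0000−0.0000)/(101.3237−64.5470) = 0.0272. V = [p*·1.0000 + (1−p*)·0.0000]/1.16 = 0.5278. B = V − Δ·S = -1.5130.
(3,1): S=117.8183. Δ = (V_up−V_dn)/(S_up−S_dn) = (1.0000−1.0000)/(159.0547−101.3237) = 0.0000. V = [p*·1.0000 + (1−p*)·1.0000]/1.16 = 0.8621. B = V − Δ·S = 0.8621.
(3,2): S=184.9473. Δ = (V_up−V_dn)/(S_up−S_dn) = (1.0000−1.0000)/(249.6789−159.0547) = 0.0000. V = [p*·1.0000 + (1−p*)·1.0000]/1.16 = 0.8621. B = V − Δ·S = 0.8621.
(3,3): S=290.3243. Δ = (V_up−V_dn)/(S_up−S_dn) = (1.0000−1.0000)/(391.9377−249.6789) = 0.0000. V = [p*·1.0000 + (1−p*)·1.0000]/1.16 = 0.8621. B = V − Δ·S = 0.8621.
(2,0): S=87.2728. Δ = (V_up−V_dn)/(S_up−S_dn) = (0.8621−0.5278)/(117.8183−75.0546) = 0.0078. V = [p*·0.8621 + (1−p*)·0.5278]/1.16 = 0.6314. B = V − Δ·S = -0.0508.
(2,1): S=136.9980. Δ = (V_up−V_dn)/(S_up−S_dn) = (0.8621−0.8621)/(184.9473−117.8183) = 0.0000. V = [p*·0.8621 + (1−p*)·0.8621]/1.16 = 0.7432. B = V − Δ·S = 0.7432.
(2,2): S=215.0550. Δ = (V_up−V_dn)/(S_up−S_dn) = (0.8621−0.8621)/(290.3243−184.9473) = 0.0000. V = [p*·0.8621 + (1−p*)·0.8621]/1.16 = 0.7432. B = V − Δ·S = 0.7432.
(1,0): S=101.4800. Δ = (V_up−V_dn)/(S_up−S_dn) = (0.7432−0.6314)/(136.9980−87.2728) = 0.0022. V = [p*·0.7432 + (1−p*)·0.6314]/1.16 = 0.6033. B = V − Δ·S = 0.3753.
(1,1): S=159.3000. Δ = (V_up−V_dn)/(S_up−S_dn) = (0.7432−0.7432)/(215.0550−136.9980) = 0.0000. V = [p*·0.7432 + (1−p*)·0.7432]/1.16 = 0.6407. B = V − Δ·S = 0.6407.
(0,0): S=118.0000. Δ = (V_up−V_dn)/(S_up−S_dn) = (0.6407−0.6033)/(159.3000−101.4800) = 0.0006. V = [p*·0.6407 + (1−p*)·0.6033]/1.16 = 0.5398. B = V − Δ·S = 0.4636.
Check: Δ(0,0)·S0 + B(0,0) = 0.5398 = V0.

(0,0): Delta=0.0006 Bond=0.4636
(1,0): Delta=0.0022 Bond=0.3753
(1,1): Delta=0.0000 Bond=0.6407
(2,0): Delta=0.0078 Bond=-0.0508
(2,1): Delta=0.0000 Bond=0.7432
(2,2): Delta=0.0000 Bond=0.7432
(3,0): Delta=0.0272 Bond=-1.5130
(3,1): Delta=0.0000 Bond=0.8621
(3,2): Delta=0.0000 Bond=0.8621
(3,3): Delta=0.0000 Bond=0.8621
V0=0.5398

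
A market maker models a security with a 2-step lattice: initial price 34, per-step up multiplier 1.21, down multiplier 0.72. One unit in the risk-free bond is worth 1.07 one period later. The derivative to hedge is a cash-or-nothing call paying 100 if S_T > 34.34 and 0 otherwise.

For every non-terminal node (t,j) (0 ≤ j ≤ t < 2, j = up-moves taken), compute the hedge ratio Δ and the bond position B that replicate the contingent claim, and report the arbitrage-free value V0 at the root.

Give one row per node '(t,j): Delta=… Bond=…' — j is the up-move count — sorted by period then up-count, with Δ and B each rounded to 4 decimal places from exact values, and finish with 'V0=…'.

(0,0): Delta=4.0069 Bond=-91.6729
(1,0): Delta=0.0000 Bond=0.0000
(1,1): Delta=4.9607 Bond=-137.3260
V0=44.5632

No-arbitrage ⇒ martingale measure with p* = (R−d)/(u−d) = 0.7143.
Terminal payoffs: V(2,0)=0.0000, V(2,1)=0.0000, V(2,2)=100.0000
Node (1,0) S=24.4800: V=(p*·0.0000+(1−p*)·0.0000)/1.07=0.0000; Δ=(0.0000−0.0000)/(29.6208−17.6256)=0.0000; B=V−Δ·S=0.0000
Node (1,1) S=41.1400: V=(p*·100.0000+(1−p*)·0.0000)/1.07=66.7557; Δ=(100.0000−0.0000)/(49.7794−29.6208)=4.9607; B=V−Δ·S=-137.3260
Node (0,0) S=34.0000: V=(p*·66.7557+(1−p*)·0.0000)/1.07=44.5632; Δ=(66.7557−0.0000)/(41.1400−24.4800)=4.0069; B=V−Δ·S=-91.6729
Check: Δ(0,0)·S0 + B(0,0) = 44.5632 = V0.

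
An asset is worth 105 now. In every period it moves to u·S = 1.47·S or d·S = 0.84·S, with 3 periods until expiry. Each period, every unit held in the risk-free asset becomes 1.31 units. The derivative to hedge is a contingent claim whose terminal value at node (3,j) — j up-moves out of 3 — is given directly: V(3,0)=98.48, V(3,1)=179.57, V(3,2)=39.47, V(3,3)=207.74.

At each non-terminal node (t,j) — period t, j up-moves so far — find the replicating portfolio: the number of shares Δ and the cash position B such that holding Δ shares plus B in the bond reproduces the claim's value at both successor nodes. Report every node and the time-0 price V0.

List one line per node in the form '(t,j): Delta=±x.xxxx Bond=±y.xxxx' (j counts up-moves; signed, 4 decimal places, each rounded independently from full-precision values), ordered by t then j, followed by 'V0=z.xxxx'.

(0,0): Delta=0.4034 Bond=15.7050
(1,0): Delta=-1.1529 Bond=157.8436
(1,1): Delta=0.7062 Bond=-26.1567
(2,0): Delta=1.7373 Bond=-7.3588
(2,1): Delta=-1.7152 Bond=279.6718
(2,2): Delta=1.1772 Bond=-141.1374
V0=58.0622

The replicating-portfolio and risk-neutral prices coincide; use p* = (1.31−0.84)/(1.47−0.84) = 0.7460 for the latter.
Terminal payoffs: V(3,0)=98.4800, V(3,1)=179.5700, V(3,2)=39.4700, V(3,3)=207.7400
(2,0): S=74.0880. Δ = (V_up−V_dn)/(S_up−S_dn) = (179.5700−98.4800)/(108.9094−62.2339) = 1.7373. V = [p*·179.5700 + (1−p*)·98.4800]/1.31 = 121.3555. B = V − Δ·S = -7.3588.
(2,1): S=129.6540. Δ = (V_up−V_dn)/(S_up−S_dn) = (39.4700−179.5700)/(190.5914−108.9094) = -1.7152. V = [p*·39.4700 + (1−p*)·179.5700]/1.31 = 57.2908. B = V − Δ·S = 279.6718.
(2,2): S=226.8945. Δ = (V_up−V_dn)/(S_up−S_dn) = (207.7400−39.4700)/(333.5349−190.5914) = 1.1772. V = [p*·207.7400 + (1−p*)·39.4700]/1.31 = 125.9578. B = V − Δ·S = -141.1374.
(1,0): S=88.2000. Δ = (V_up−V_dn)/(S_up−S_dn) = (57.2908−121.3555)/(129.6540−74.0880) = -1.1529. V = [p*·57.2908 + (1−p*)·121.3555]/1.31 = 56.1536. B = V − Δ·S = 157.8436.
(1,1): S=154.3500. Δ = (V_up−V_dn)/(S_up−S_dn) = (125.9578−57.2908)/(226.8945−129.6540) = 0.7062. V = [p*·125.9578 + (1−p*)·57.2908]/1.31 = 82.8386. B = V − Δ·S = -26.1567.
(0,0): S=105.0000. Δ = (V_up−V_dn)/(S_up−S_dn) = (82.8386−56.1536)/(154.3500−88.2000) = 0.4034. V = [p*·82.8386 + (1−p*)·56.1536]/1.31 = 58.0622. B = V − Δ·S = 15.7050.
Self-financing check: at every node Δ·S+B equals the discounted successor values.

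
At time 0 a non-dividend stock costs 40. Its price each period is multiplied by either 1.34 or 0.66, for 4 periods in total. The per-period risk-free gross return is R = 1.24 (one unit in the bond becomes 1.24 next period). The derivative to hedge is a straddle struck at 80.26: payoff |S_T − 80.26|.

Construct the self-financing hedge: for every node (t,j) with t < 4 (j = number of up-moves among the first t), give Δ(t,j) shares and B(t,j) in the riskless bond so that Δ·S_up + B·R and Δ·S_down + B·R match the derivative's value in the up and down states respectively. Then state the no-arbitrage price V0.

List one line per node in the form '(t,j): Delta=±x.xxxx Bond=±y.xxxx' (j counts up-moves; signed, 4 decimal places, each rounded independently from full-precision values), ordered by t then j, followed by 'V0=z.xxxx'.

Under the risk-neutral measure, an up-move has probability p* = (R−d)/(u−d) = 0.8529 and values discount at R = 1.24.
Payoff layer (t=4): V(4,0)=72.6701, V(4,1)=64.8502, V(4,2)=48.9735, V(4,3)=16.7389, V(4,4)=48.7072
  t=3,j=0: stock 11.4998 → up 15.4098 (V=64.8502), down 7.5899 (V=72.6701). Price 53.2260; hedge Δ=-1.0000, bond B=64.7258.
  t=3,j=1: stock 23.3482 → up 31.2865 (V=48.9735), down 15.4098 (V=64.8502). Price 41.3776; hedge Δ=-1.0000, bond B=64.7258.
  t=3,j=2: stock 47.4038 → up 63.5211 (V=16.7389), down 31.2865 (V=48.9735). Price 17.3220; hedge Δ=-1.0000, bond B=64.7258.
  t=3,j=3: stock 96.2442 → up 128.9672 (V=48.7072), down 63.5211 (V=16.7389). Price 35.4887; hedge Δ=0.4885, bond B=-11.5236.
  t=2,j=0: stock 17.4240 → up 23.3482 (V=41.3776), down 11.4998 (V=53.2260). Price 34.7742; hedge Δ=-1.0000, bond B=52.1982.
  t=2,j=1: stock 35.3760 → up 47.4038 (V=17.3220), down 23.3482 (V=41.3776). Price 16.8222; hedge Δ=-1.0000, bond B=52.1982.
  t=2,j=2: stock 71.8240 → up 96.2442 (V=35.4887), down 47.4038 (V=17.3220). Price 26.4654; hedge Δ=0.3720, bond B=-0.2503.
  t=1,j=0: stock 26.4000 → up 35.3760 (V=16.8222), down 17.4240 (V=34.7742). Price 15.6953; hedge Δ=-1.0000, bond B=42.0953.
  t=1,j=1: stock 53.6000 → up 71.8240 (V=26.4654), down 35.3760 (V=16.8222). Price 20.1994; hedge Δ=0.2646, bond B=6.0183.
  t=0,j=0: stock 40.0000 → up 53.6000 (V=20.1994), down 26.4000 (V=15.6953). Price 15.7557; hedge Δ=0.1656, bond B=9.1321.
The time-0 hedge costs 15.7557, which is the no-arbitrage price.

(0,0): Delta=0.1656 Bond=9.1321
(1,0): Delta=-1.0000 Bond=42.0953
(1,1): Delta=0.2646 Bond=6.0183
(2,0): Delta=-1.0000 Bond=52.1982
(2,1): Delta=-1.0000 Bond=52.1982
(2,2): Delta=0.3720 Bond=-0.2503
(3,0): Delta=-1.0000 Bond=64.7258
(3,1): Delta=-1.0000 Bond=64.7258
(3,2): Delta=-1.0000 Bond=64.7258
(3,3): Delta=0.4885 Bond=-11.5236
V0=15.7557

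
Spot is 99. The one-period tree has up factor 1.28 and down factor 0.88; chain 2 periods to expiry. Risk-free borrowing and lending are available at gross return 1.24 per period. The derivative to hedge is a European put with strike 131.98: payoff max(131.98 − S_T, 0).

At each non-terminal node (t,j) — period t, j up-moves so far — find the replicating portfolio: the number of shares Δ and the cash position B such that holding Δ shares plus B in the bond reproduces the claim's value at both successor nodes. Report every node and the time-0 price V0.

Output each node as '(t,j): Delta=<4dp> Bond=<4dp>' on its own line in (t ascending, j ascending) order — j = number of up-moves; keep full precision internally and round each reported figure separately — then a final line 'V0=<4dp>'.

Under the risk-neutral measure, an up-move has probability p* = (R−d)/(u−d) = 0.9000 and values discount at R = 1.24.
Payoff layer (t=2): V(2,0)=55.3144, V(2,1)=20.4664, V(2,2)=0.0000
  t=1,j=0: stock 87.1200 → up 111.5136 (V=20.4664), down 76.6656 (V=55.3144). Price 19.3155; hedge Δ=-1.0000, bond B=106.4355.
  t=1,j=1: stock 126.7200 → up 162.2016 (V=0.0000), down 111.5136 (V=20.4664). Price 1.6505; hedge Δ=-0.4038, bond B=52.8165.
  t=0,j=0: stock 99.0000 → up 126.7200 (V=1.6505), down 87.1200 (V=19.3155). Price 2.7557; hedge Δ=-0.4461, bond B=46.9181.
Self-financing check: at every node Δ·S+B equals the discounted successor values.

(0,0): Delta=-0.4461 Bond=46.9181
(1,0): Delta=-1.0000 Bond=106.4355
(1,1): Delta=-0.4038 Bond=52.8165
V0=2.7557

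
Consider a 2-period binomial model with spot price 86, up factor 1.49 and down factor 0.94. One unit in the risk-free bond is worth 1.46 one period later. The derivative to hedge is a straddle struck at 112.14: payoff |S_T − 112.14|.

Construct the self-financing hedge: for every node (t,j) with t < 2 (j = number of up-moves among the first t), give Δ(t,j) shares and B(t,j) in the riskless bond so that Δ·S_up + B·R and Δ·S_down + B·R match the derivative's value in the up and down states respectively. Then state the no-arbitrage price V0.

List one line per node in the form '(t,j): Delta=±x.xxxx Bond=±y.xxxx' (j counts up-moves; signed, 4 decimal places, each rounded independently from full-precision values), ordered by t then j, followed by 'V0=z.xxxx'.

(0,0): Delta=0.9429 Bond=-47.5963
(1,0): Delta=-0.6261 Bond=57.3489
(1,1): Delta=1.0000 Bond=-76.8082
V0=33.4925

Under the risk-neutral measure, an up-move has probability p* = (R−d)/(u−d) = 0.9455 and values discount at R = 1.46.
At expiry t=2: V(2,0)=36.1504, V(2,1)=8.3116, V(2,2)=78.7886
  t=1,j=0: stock 80.8400 → up 120.4516 (V=8.3116), down 75.9896 (V=36.1504). Price 6.7329; hedge Δ=-0.6261, bond B=57.3489.
  t=1,j=1: stock 128.1400 → up 190.9286 (V=78.7886), down 120.4516 (V=8.3116). Price 51.3318; hedge Δ=1.0000, bond B=-76.8082.
  t=0,j=0: stock 86.0000 → up 128.1400 (V=51.3318), down 80.8400 (V=6.7329). Price 33.4925; hedge Δ=0.9429, bond B=-47.5963.
Root portfolio cost Δ·86+B reproduces V0=33.4925.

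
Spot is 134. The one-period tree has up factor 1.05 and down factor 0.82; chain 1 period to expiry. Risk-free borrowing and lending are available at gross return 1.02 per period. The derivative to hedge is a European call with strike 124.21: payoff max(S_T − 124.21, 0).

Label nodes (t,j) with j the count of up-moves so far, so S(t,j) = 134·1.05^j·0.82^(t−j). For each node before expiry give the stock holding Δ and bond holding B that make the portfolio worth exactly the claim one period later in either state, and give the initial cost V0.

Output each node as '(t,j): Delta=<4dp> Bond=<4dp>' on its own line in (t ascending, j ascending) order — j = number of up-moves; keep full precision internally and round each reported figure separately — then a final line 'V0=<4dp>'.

(0,0): Delta=0.5350 Bond=-57.6377
V0=14.0580

No-arbitrage ⇒ martingale measure with p* = (R−d)/(u−d) = 0.8696.
Terminal payoffs: V(1,0)=0.0000, V(1,1)=16.4900
(0,0): S=134.0000. Δ = (V_up−V_dn)/(S_up−S_dn) = (16.4900−0.0000)/(140.7000−109.8800) = 0.5350. V = [p*·16.4900 + (1−p*)·0.0000]/1.02 = 14.0580. B = V − Δ·S = -57.6377.
Root portfolio cost Δ·134+B reproduces V0=14.0580.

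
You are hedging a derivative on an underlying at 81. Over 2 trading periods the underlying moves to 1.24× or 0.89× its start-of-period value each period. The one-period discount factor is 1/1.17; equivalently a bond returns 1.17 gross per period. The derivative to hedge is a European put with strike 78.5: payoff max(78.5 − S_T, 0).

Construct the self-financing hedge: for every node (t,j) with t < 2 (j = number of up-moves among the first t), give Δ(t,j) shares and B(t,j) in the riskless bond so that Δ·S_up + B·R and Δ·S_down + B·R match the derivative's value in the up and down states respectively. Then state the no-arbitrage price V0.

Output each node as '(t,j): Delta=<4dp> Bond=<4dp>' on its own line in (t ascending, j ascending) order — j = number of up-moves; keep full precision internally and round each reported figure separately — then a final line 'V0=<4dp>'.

(0,0): Delta=-0.0865 Bond=7.4226
(1,0): Delta=-0.5683 Bond=43.4224
(1,1): Delta=0.0000 Bond=0.0000
V0=0.4190

Since d<R<u, set p* = (R−d)/(u−d) = 0.8000; price each node as the discounted p*-expectation of its children.
At expiry t=2: V(2,0)=14.3399, V(2,1)=0.0000, V(2,2)=0.0000
(1,0): S=72.0900. Δ = (V_up−V_dn)/(S_up−S_dn) = (0.0000−14.3399)/(89.3916−64.1601) = -0.5683. V = [p*·0.0000 + (1−p*)·14.3399]/1.17 = 2.4513. B = V − Δ·S = 43.4224.
(1,1): S=100.4400. Δ = (V_up−V_dn)/(S_up−S_dn) = (0.0000−0.0000)/(124.5456−89.3916) = 0.0000. V = [p*·0.0000 + (1−p*)·0.0000]/1.17 = 0.0000. B = V − Δ·S = 0.0000.
(0,0): S=81.0000. Δ = (V_up−V_dn)/(S_up−S_dn) = (0.0000−2.4513)/(100.4400−72.0900) = -0.0865. V = [p*·0.0000 + (1−p*)·2.4513]/1.17 = 0.4190. B = V − Δ·S = 7.4226.
Each (Δ,B) replicates both successor values, so the strategy is self-financing and V0 is arbitrage-free.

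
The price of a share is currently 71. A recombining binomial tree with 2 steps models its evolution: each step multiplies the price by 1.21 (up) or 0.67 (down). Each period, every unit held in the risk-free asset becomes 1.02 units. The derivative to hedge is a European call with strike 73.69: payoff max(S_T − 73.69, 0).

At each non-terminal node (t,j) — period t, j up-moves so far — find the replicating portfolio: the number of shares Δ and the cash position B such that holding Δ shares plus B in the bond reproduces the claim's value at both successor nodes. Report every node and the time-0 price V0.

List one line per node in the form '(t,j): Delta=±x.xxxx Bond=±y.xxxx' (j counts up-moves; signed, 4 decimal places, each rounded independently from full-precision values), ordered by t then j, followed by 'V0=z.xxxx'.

Under the risk-neutral measure, an up-move has probability p* = (R−d)/(u−d) = 0.6481 and values discount at R = 1.02.
Payoff layer (t=2): V(2,0)=0.0000, V(2,1)=0.0000, V(2,2)=30.2611
Node (1,0) S=47.5700: V=(p*·0.0000+(1−p*)·0.0000)/1.02=0.0000; Δ=(0.0000−0.0000)/(57.5597−31.8719)=0.0000; B=V−Δ·S=0.0000
Node (1,1) S=85.9100: V=(p*·30.2611+(1−p*)·0.0000)/1.02=19.2291; Δ=(30.2611−0.0000)/(103.9511−57.5597)=0.6523; B=V−Δ·S=-36.8100
Node (0,0) S=71.0000: V=(p*·19.2291+(1−p*)·0.0000)/1.02=12.2189; Δ=(19.2291−0.0000)/(85.9100−47.5700)=0.5015; B=V−Δ·S=-23.3905
Check: Δ(0,0)·S0 + B(0,0) = 12.2189 = V0.

(0,0): Delta=0.5015 Bond=-23.3905
(1,0): Delta=0.0000 Bond=0.0000
(1,1): Delta=0.6523 Bond=-36.8100
V0=12.2189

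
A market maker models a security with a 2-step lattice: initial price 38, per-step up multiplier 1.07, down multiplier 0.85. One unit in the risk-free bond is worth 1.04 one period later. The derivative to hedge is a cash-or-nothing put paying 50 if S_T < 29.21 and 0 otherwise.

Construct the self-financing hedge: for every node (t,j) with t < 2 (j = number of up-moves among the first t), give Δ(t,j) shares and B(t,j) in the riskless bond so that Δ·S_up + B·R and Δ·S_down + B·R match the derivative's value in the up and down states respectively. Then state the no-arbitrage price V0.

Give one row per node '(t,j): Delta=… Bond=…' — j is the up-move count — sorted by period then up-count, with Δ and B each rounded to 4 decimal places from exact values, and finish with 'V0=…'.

(0,0): Delta=-0.7842 Bond=30.6594
(1,0): Delta=-7.0363 Bond=233.8287
(1,1): Delta=0.0000 Bond=0.0000
V0=0.8596

The replicating-portfolio and risk-neutral prices coincide; use p* = (1.04−0.85)/(1.07−0.85) = 0.8636 for the latter.
Payoff layer (t=2): V(2,0)=50.0000, V(2,1)=0.0000, V(2,2)=0.0000
(1,0): S=32.3000. Δ = (V_up−V_dn)/(S_up−S_dn) = (0.0000−50.0000)/(34.5610−27.4550) = -7.0363. V = [p*·0.0000 + (1−p*)·50.0000]/1.04 = 6.5559. B = V − Δ·S = 233.8287.
(1,1): S=40.6600. Δ = (V_up−V_dn)/(S_up−S_dn) = (0.0000−0.0000)/(43.5062−34.5610) = 0.0000. V = [p*·0.0000 + (1−p*)·0.0000]/1.04 = 0.0000. B = V − Δ·S = 0.0000.
(0,0): S=38.0000. Δ = (V_up−V_dn)/(S_up−S_dn) = (0.0000−6.5559)/(40.6600−32.3000) = -0.7842. V = [p*·0.0000 + (1−p*)·6.5559]/1.04 = 0.8596. B = V − Δ·S = 30.6594.
Each (Δ,B) replicates both successor values, so the strategy is self-financing and V0 is arbitrage-free.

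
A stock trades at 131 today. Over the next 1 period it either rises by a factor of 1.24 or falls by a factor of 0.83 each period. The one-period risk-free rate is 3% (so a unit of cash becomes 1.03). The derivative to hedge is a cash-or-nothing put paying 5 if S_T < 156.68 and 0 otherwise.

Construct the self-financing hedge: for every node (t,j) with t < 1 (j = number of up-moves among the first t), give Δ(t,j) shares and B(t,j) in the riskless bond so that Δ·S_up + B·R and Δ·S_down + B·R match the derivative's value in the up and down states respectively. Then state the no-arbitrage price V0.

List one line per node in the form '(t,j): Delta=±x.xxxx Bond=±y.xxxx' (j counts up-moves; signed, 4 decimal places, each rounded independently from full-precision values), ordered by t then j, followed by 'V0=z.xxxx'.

(0,0): Delta=-0.0931 Bond=14.6815
V0=2.4864

No-arbitrage ⇒ martingale measure with p* = (R−d)/(u−d) = 0.4878.
At expiry t=1: V(1,0)=5.0000, V(1,1)=0.0000
  t=0,j=0: stock 131.0000 → up 162.4400 (V=0.0000), down 108.7300 (V=5.0000). Price 2.4864; hedge Δ=-0.0931, bond B=14.6815.
Self-financing check: at every node Δ·S+B equals the discounted successor values.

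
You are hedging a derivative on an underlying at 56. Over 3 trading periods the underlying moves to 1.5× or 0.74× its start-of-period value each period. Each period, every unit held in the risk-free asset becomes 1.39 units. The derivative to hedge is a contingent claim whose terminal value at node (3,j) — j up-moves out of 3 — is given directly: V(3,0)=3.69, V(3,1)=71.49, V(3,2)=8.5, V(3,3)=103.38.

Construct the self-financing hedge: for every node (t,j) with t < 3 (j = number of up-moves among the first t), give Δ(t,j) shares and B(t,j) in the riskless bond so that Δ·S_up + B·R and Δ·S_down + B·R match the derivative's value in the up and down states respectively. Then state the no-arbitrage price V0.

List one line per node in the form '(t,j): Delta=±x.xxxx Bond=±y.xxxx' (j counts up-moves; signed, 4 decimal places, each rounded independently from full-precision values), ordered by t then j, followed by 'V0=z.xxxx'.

(0,0): Delta=0.6716 Bond=-11.0889
(1,0): Delta=-1.0065 Bond=54.1262
(1,1): Delta=0.8117 Bond=-27.1818
(2,0): Delta=2.9091 Bond=-44.8387
(2,1): Delta=-1.3334 Bond=95.5557
(2,2): Delta=0.9908 Bond=-60.3476
V0=26.5222

Under the risk-neutral measure, an up-move has probability p* = (R−d)/(u−d) = 0.8553 and values discount at R = 1.39.
Terminal values V(3,·): V(3,0)=3.6900, V(3,1)=71.4900, V(3,2)=8.5000, V(3,3)=103.3800
Node (2,0) S=30.6656: V=(p*·71.4900+(1−p*)·3.6900)/1.39=44.3718; Δ=(71.4900−3.6900)/(45.9984−22.6925)=2.9091; B=V−Δ·S=-44.8387
Node (2,1) S=62.1600: V=(p*·8.5000+(1−p*)·71.4900)/1.39=12.6741; Δ=(8.5000−71.4900)/(93.2400−45.9984)=-1.3334; B=V−Δ·S=95.5557
Node (2,2) S=126.0000: V=(p*·103.3800+(1−p*)·8.5000)/1.39=64.4945; Δ=(103.3800−8.5000)/(189.0000−93.2400)=0.9908; B=V−Δ·S=-60.3476
Node (1,0) S=41.4400: V=(p*·12.6741+(1−p*)·44.3718)/1.39=12.4186; Δ=(12.6741−44.3718)/(62.1600−30.6656)=-1.0065; B=V−Δ·S=54.1262
Node (1,1) S=84.0000: V=(p*·64.4945+(1−p*)·12.6741)/1.39=41.0030; Δ=(64.4945−12.6741)/(126.0000−62.1600)=0.8117; B=V−Δ·S=-27.1818
Node (0,0) S=56.0000: V=(p*·41.0030+(1−p*)·12.4186)/1.39=26.5222; Δ=(41.0030−12.4186)/(84.0000−41.4400)=0.6716; B=V−Δ·S=-11.0889
Each (Δ,B) replicates both successor values, so the strategy is self-financing and V0 is arbitrage-free.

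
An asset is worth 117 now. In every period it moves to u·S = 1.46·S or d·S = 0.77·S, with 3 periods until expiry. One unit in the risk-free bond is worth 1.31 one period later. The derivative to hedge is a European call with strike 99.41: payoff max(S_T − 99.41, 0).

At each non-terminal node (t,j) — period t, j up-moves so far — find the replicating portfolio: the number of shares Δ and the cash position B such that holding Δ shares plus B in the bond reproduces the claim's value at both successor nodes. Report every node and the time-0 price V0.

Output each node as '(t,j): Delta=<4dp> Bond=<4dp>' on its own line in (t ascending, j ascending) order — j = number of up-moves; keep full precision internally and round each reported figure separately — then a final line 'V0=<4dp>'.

(0,0): Delta=0.9843 Bond=-42.1738
(1,0): Delta=0.8772 Bond=-45.5991
(1,1): Delta=1.0000 Bond=-57.9279
(2,0): Delta=0.0391 Bond=-1.5923
(2,1): Delta=1.0000 Bond=-75.8855
(2,2): Delta=1.0000 Bond=-75.8855
V0=72.9905

Risk-neutral probability p* = (R−d)/(u−d) = (1.31−0.77)/(1.46−0.77) = 0.7826.
At expiry t=3: V(3,0)=0.0000, V(3,1)=1.8692, V(3,2)=92.6258, V(3,3)=264.7099
(2,0): S=69.3693. Δ = (V_up−V_dn)/(S_up−S_dn) = (1.8692−0.0000)/(101.2792−53.4144) = 0.0391. V = [p*·1.8692 + (1−p*)·0.0000]/1.31 = 1.1167. B = V − Δ·S = -1.5923.
(2,1): S=131.5314. Δ = (V_up−V_dn)/(S_up−S_dn) = (92.6258−1.8692)/(192.0358−101.2792) = 1.0000. V = [p*·92.6258 + (1−p*)·1.8692]/1.31 = 55.6459. B = V − Δ·S = -75.8855.
(2,2): S=249.3972. Δ = (V_up−V_dn)/(S_up−S_dn) = (264.7099−92.6258)/(364.1199−192.0358) = 1.0000. V = [p*·264.7099 + (1−p*)·92.6258]/1.31 = 173.5117. B = V − Δ·S = -75.8855.
(1,0): S=90.0900. Δ = (V_up−V_dn)/(S_up−S_dn) = (55.6459−1.1167)/(131.5314−69.3693) = 0.8772. V = [p*·55.6459 + (1−p*)·1.1167]/1.31 = 33.4288. B = V − Δ·S = -45.5991.
(1,1): S=170.8200. Δ = (V_up−V_dn)/(S_up−S_dn) = (173.5117−55.6459)/(249.3972−131.5314) = 1.0000. V = [p*·173.5117 + (1−p*)·55.6459]/1.31 = 112.8921. B = V − Δ·S = -57.9279.
(0,0): S=117.0000. Δ = (V_up−V_dn)/(S_up−S_dn) = (112.8921−33.4288)/(170.8200−90.0900) = 0.9843. V = [p*·112.8921 + (1−p*)·33.4288]/1.31 = 72.9905. B = V − Δ·S = -42.1738.
The time-0 hedge costs 72.9905, which is the no-arbitrage price.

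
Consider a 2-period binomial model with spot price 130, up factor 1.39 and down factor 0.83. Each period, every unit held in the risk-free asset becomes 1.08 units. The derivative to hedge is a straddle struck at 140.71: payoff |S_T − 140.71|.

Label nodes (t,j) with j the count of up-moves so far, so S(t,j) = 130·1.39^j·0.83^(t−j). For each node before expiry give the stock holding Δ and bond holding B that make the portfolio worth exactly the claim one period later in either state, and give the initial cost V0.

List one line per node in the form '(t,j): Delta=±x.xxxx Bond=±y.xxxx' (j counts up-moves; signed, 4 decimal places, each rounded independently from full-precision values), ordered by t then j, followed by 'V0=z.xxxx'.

(0,0): Delta=0.2797 Bond=-0.1176
(1,0): Delta=-0.6931 Bond=104.8408
(1,1): Delta=1.0000 Bond=-130.2870
V0=36.2421

The replicating-portfolio and risk-neutral prices coincide; use p* = (1.08−0.83)/(1.39−0.83) = 0.4464 for the latter.
At expiry t=2: V(2,0)=51.1530, V(2,1)=9.2710, V(2,2)=110.4630
  t=1,j=0: stock 107.9000 → up 149.9810 (V=9.2710), down 89.5570 (V=51.1530). Price 30.0516; hedge Δ=-0.6931, bond B=104.8408.
  t=1,j=1: stock 180.7000 → up 251.1730 (V=110.4630), down 149.9810 (V=9.2710). Price 50.4130; hedge Δ=1.0000, bond B=-130.2870.
  t=0,j=0: stock 130.0000 → up 180.7000 (V=50.4130), down 107.9000 (V=30.0516). Price 36.2421; hedge Δ=0.2797, bond B=-0.1176.
Check: Δ(0,0)·S0 + B(0,0) = 36.2421 = V0.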